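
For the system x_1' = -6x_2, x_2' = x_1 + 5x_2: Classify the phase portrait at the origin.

A = [[0,-6],[1,5]]; det(A-λI) = λ^2 - 5λ + 6.
λ = 3, 2: both positive.

unstable node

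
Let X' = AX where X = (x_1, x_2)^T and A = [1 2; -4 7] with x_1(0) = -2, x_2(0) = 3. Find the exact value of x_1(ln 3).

A = [[1,2],[-4,7]]; eigenvalues λ = 3, 5.
Eigenvectors: (-1,-1) for λ=3, (1,2) for λ=5.
From the initial condition, c_1 = 7, c_2 = 5.
x_1(ln 3) = (7)(3^3)(-1) + (5)(3^5)(1) = 1026.

1026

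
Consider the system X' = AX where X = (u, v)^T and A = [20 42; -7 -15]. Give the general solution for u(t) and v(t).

Coefficient matrix A = [[20, 42], [-7, -15]].
Characteristic polynomial det(A - λI) = λ^2 - 5λ - 6 = 0.
Eigenvalues λ = 6, -1.
For λ=6: (A-λI) row 1 is [14, 42], so an eigenvector is (-3, 1).
For λ=-1: (A-λI) row 1 is [21, 42], so an eigenvector is (-2, 1).
General solution: c_1e^(6t)(-3,1) + c_2e^(-t)(-2,1).

u(t) = -3c_1e^(6t) - 2c_2e^(-t), v(t) = c_1e^(6t) + c_2e^(-t)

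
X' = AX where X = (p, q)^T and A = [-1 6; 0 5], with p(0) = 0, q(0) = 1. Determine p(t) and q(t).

p(t) = e^(5t) - e^(-t), q(t) = e^(5t)

Coefficient matrix A = [[-1, 6], [0, 5]].
Characteristic polynomial det(A - λI) = λ^2 - 4λ - 5 = 0.
Eigenvalues λ = -1, 5.
For λ=-1: (A-λI) row 1 is [0, 6], so an eigenvector is (1, 0).
For λ=5: (A-λI) row 1 is [-6, 6], so an eigenvector is (-1, -1).
General solution: C_1e^(-t)(1,0) + C_2e^(5t)(-1,-1).
Applying p(0)=0, q(0)=1 gives C_1=-1, C_2=-1.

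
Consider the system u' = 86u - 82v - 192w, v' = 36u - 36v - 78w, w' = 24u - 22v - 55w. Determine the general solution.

u(t) = 15K_1e^(2t) - 7K_2e^(-4t) + 4K_3e^(-3t), v(t) = 6K_1e^(2t) - 3K_2e^(-4t) + 2K_3e^(-3t), w(t) = 4K_1e^(2t) - 2K_2e^(-4t) + K_3e^(-3t)

Coefficient matrix A = [[86, -82, -192], [36, -36, -78], [24, -22, -55]].
det(A - λI) = 0 gives eigenvalues λ = 2, -4, -3.
For λ=2: eigenvector (15,6,4).
For λ=-4: eigenvector (-7,-3,-2).
For λ=-3: eigenvector (4,2,1).
General solution: K_1e^(2t)(15,6,4) + K_2e^(-4t)(-7,-3,-2) + K_3e^(-3t)(4,2,1).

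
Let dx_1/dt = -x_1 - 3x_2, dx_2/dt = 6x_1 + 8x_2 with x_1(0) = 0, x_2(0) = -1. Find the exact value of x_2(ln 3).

A = [[-1,-3],[6,8]]; eigenvalues λ = 5, 2.
Eigenvectors: (-1,2) for λ=5, (-1,1) for λ=2.
From the initial condition, c_1 = -1, c_2 = 1.
x_2(ln 3) = (-1)(3^5)(2) + (1)(3^2)(1) = -477.

-477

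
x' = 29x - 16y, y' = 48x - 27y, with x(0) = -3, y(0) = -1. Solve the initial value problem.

Coefficient matrix A = [[29, -16], [48, -27]].
Characteristic polynomial det(A - λI) = λ^2 - 2λ - 15 = 0.
Eigenvalues λ = -3, 5.
For λ=-3: (A-λI) row 1 is [32, -16], so an eigenvector is (-1, -2).
For λ=5: (A-λI) row 1 is [24, -16], so an eigenvector is (2, 3).
General solution: K_1e^(-3t)(-1,-2) + K_2e^(5t)(2,3).
Applying x(0)=-3, y(0)=-1 gives K_1=-7, K_2=-5.

x(t) = -10e^(5t) + 7e^(-3t), y(t) = -15e^(5t) + 14e^(-3t)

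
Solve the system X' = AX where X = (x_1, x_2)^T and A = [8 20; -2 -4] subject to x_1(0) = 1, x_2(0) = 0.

x_1(t) = 3e^(2t)sin(2t) + e^(2t)cos(2t), x_2(t) = -e^(2t)sin(2t)

Coefficient matrix A = [[8, 20], [-2, -4]].
Characteristic polynomial det(A - λI) = λ^2 - 4λ + 8 = 0.
Eigenvalues λ = 2 ± 2i (complex conjugate pair).
For λ=2+2i: an eigenvector is (3,-1) - i(-1,0) = (3 + i, -1).
A real fundamental pair from Re and Im of e^((2+2i)t)v: X_1 = e^(2t)(cos(2t)·(3,-1) + sin(2t)·(-1,0)), X_2 = e^(2t)(sin(2t)·(3,-1) - cos(2t)·(-1,0)).
General solution: C_1X_1 + C_2X_2.
Applying x_1(0)=1, x_2(0)=0 gives C_1=0, C_2=1.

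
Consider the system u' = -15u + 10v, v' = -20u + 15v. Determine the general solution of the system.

u(t) = -C_1e^(5t) - C_2e^(-5t), v(t) = -2C_1e^(5t) - C_2e^(-5t)

Coefficient matrix A = [[-15, 10], [-20, 15]].
Characteristic polynomial det(A - λI) = λ^2 - 25 = 0.
Eigenvalues λ = 5, -5.
For λ=5: (A-λI) row 1 is [-20, 10], so an eigenvector is (-1, -2).
For λ=-5: (A-λI) row 1 is [-10, 10], so an eigenvector is (-1, -1).
General solution: C_1e^(5t)(-1,-2) + C_2e^(-5t)(-1,-1).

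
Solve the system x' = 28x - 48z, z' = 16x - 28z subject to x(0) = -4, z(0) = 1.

x(t) = -22e^(4t) + 18e^(-4t), z(t) = -11e^(4t) + 12e^(-4t)

Coefficient matrix A = [[28, -48], [16, -28]].
Characteristic polynomial det(A - λI) = λ^2 - 16 = 0.
Eigenvalues λ = -4, 4.
For λ=-4: (A-λI) row 1 is [32, -48], so an eigenvector is (3, 2).
For λ=4: (A-λI) row 1 is [24, -48], so an eigenvector is (2, 1).
General solution: C_1e^(-4t)(3,2) + C_2e^(4t)(2,1).
Applying x(0)=-4, z(0)=1 gives C_1=6, C_2=-11.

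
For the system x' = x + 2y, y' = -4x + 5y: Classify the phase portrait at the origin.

unstable spiral

A = [[1,2],[-4,5]]; det(A-λI) = λ^2 - 6λ + 13.
λ = 3 ± 2i: positive real part.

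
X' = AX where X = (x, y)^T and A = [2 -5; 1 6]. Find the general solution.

x(t) = K_1e^(4t)sin(t) + 2K_1e^(4t)cos(t) + 2K_2e^(4t)sin(t) - K_2e^(4t)cos(t), y(t) = -K_1e^(4t)cos(t) - K_2e^(4t)sin(t)

Coefficient matrix A = [[2, -5], [1, 6]].
Characteristic polynomial det(A - λI) = λ^2 - 8λ + 17 = 0.
Eigenvalues λ = 4 ± i (complex conjugate pair).
For λ=4+i: an eigenvector is (2,-1) - i(1,0) = (2 - i, -1).
A real fundamental pair from Re and Im of e^((4+i)t)v: X_1 = e^(4t)(cos(t)·(2,-1) + sin(t)·(1,0)), X_2 = e^(4t)(sin(t)·(2,-1) - cos(t)·(1,0)).
General solution: K_1X_1 + K_2X_2.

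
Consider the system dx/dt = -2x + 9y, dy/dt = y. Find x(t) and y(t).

x(t) = -3C_1e^(t) - C_2e^(-2t), y(t) = -C_1e^(t)

Coefficient matrix A = [[-2, 9], [0, 1]].
Characteristic polynomial det(A - λI) = λ^2 + λ - 2 = 0.
Eigenvalues λ = 1, -2.
For λ=1: (A-λI) row 1 is [-3, 9], so an eigenvector is (-3, -1).
For λ=-2: (A-λI) row 1 is [0, 9], so an eigenvector is (-1, 0).
General solution: C_1e^(t)(-3,-1) + C_2e^(-2t)(-1,0).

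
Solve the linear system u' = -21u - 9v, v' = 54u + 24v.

Coefficient matrix A = [[-21, -9], [54, 24]].
Characteristic polynomial det(A - λI) = λ^2 - 3λ - 18 = 0.
Eigenvalues λ = -3, 6.
For λ=-3: (A-λI) row 1 is [-18, -9], so an eigenvector is (1, -2).
For λ=6: (A-λI) row 1 is [-27, -9], so an eigenvector is (-1, 3).
General solution: C_1e^(-3t)(1,-2) + C_2e^(6t)(-1,3).

u(t) = C_1e^(-3t) - C_2e^(6t), v(t) = -2C_1e^(-3t) + 3C_2e^(6t)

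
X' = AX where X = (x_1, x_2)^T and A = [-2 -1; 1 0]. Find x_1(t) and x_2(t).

Coefficient matrix A = [[-2, -1], [1, 0]].
Characteristic polynomial det(A - λI) = λ^2 + 2λ + 1 = 0.
Single eigenvalue λ = -1 with algebraic multiplicity 2.
Eigenvector v = (-1,1); generalized eigenvector w with (A-λI)w=v is (1,0).
General solution: e^(-t)[C_1·v + C_2·(t·v + w)].

x_1(t) = -C_1e^(-t) - C_2te^(-t) + C_2e^(-t), x_2(t) = C_1e^(-t) + C_2te^(-t)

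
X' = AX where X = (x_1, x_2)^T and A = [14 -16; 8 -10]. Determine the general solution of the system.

x_1(t) = 2C_1e^(6t) + C_2e^(-2t), x_2(t) = C_1e^(6t) + C_2e^(-2t)

Coefficient matrix A = [[14, -16], [8, -10]].
Characteristic polynomial det(A - λI) = λ^2 - 4λ - 12 = 0.
Eigenvalues λ = 6, -2.
For λ=6: (A-λI) row 1 is [8, -16], so an eigenvector is (2, 1).
For λ=-2: (A-λI) row 1 is [16, -16], so an eigenvector is (1, 1).
General solution: C_1e^(6t)(2,1) + C_2e^(-2t)(1,1).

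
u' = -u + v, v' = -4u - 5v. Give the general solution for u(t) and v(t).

u(t) = -c_1e^(-3t) - c_2te^(-3t) + c_2e^(-3t), v(t) = 2c_1e^(-3t) + 2c_2te^(-3t) - 3c_2e^(-3t)

Coefficient matrix A = [[-1, 1], [-4, -5]].
Characteristic polynomial det(A - λI) = λ^2 + 6λ + 9 = 0.
Single eigenvalue λ = -3 with algebraic multiplicity 2.
Eigenvector v = (-1,2); generalized eigenvector w with (A-λI)w=v is (1,-3).
General solution: e^(-3t)[c_1·v + c_2·(t·v + w)].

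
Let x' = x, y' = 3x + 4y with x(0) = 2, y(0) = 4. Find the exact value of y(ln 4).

A = [[1,0],[3,4]]; eigenvalues λ = 4, 1.
Eigenvectors: (0,1) for λ=4, (1,-1) for λ=1.
From the initial condition, c_1 = 6, c_2 = 2.
y(ln 4) = (6)(4^4)(1) + (2)(4^1)(-1) = 1528.

1528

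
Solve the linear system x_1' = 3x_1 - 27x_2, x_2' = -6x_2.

x_1(t) = -3c_1e^(-6t) + c_2e^(3t), x_2(t) = -c_1e^(-6t)

Coefficient matrix A = [[3, -27], [0, -6]].
Characteristic polynomial det(A - λI) = λ^2 + 3λ - 18 = 0.
Eigenvalues λ = -6, 3.
For λ=-6: (A-λI) row 1 is [9, -27], so an eigenvector is (-3, -1).
For λ=3: (A-λI) row 1 is [0, -27], so an eigenvector is (1, 0).
General solution: c_1e^(-6t)(-3,-1) + c_2e^(3t)(1,0).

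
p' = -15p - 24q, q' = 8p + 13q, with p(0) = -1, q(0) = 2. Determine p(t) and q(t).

p(t) = -9e^(t) + 8e^(-3t), q(t) = 6e^(t) - 4e^(-3t)

Coefficient matrix A = [[-15, -24], [8, 13]].
Characteristic polynomial det(A - λI) = λ^2 + 2λ - 3 = 0.
Eigenvalues λ = 1, -3.
For λ=1: (A-λI) row 1 is [-16, -24], so an eigenvector is (3, -2).
For λ=-3: (A-λI) row 1 is [-12, -24], so an eigenvector is (2, -1).
General solution: c_1e^(t)(3,-2) + c_2e^(-3t)(2,-1).
Applying p(0)=-1, q(0)=2 gives c_1=-3, c_2=4.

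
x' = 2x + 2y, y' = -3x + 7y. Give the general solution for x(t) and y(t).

Coefficient matrix A = [[2, 2], [-3, 7]].
Characteristic polynomial det(A - λI) = λ^2 - 9λ + 20 = 0.
Eigenvalues λ = 4, 5.
For λ=4: (A-λI) row 1 is [-2, 2], so an eigenvector is (-1, -1).
For λ=5: (A-λI) row 1 is [-3, 2], so an eigenvector is (-2, -3).
General solution: K_1e^(4t)(-1,-1) + K_2e^(5t)(-2,-3).

x(t) = -K_1e^(4t) - 2K_2e^(5t), y(t) = -K_1e^(4t) - 3K_2e^(5t)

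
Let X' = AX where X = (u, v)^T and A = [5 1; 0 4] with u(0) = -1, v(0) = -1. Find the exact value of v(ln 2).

-16

A = [[5,1],[0,4]]; eigenvalues λ = 4, 5.
Eigenvectors: (1,-1) for λ=4, (1,0) for λ=5.
From the initial condition, c_1 = 1, c_2 = -2.
v(ln 2) = (1)(2^4)(-1) + (-2)(2^5)(0) = -16.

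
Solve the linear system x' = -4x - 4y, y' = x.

x(t) = 2K_1e^(-2t) + 2K_2te^(-2t) - K_2e^(-2t), y(t) = -K_1e^(-2t) - K_2te^(-2t)

Coefficient matrix A = [[-4, -4], [1, 0]].
Characteristic polynomial det(A - λI) = λ^2 + 4λ + 4 = 0.
Single eigenvalue λ = -2 with algebraic multiplicity 2.
Eigenvector v = (2,-1); generalized eigenvector w with (A-λI)w=v is (-1,0).
General solution: e^(-2t)[K_1·v + K_2·(t·v + w)].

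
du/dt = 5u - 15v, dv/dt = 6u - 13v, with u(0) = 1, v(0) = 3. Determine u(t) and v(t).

u(t) = -12e^(-4t)sin(3t) + e^(-4t)cos(3t), v(t) = -7e^(-4t)sin(3t) + 3e^(-4t)cos(3t)

Coefficient matrix A = [[5, -15], [6, -13]].
Characteristic polynomial det(A - λI) = λ^2 + 8λ + 25 = 0.
Eigenvalues λ = -4 ± 3i (complex conjugate pair).
For λ=-4+3i: an eigenvector is (-1,-1) - i(2,1) = (-1 - 2i, -1 - i).
A real fundamental pair from Re and Im of e^((-4+3i)t)v: X_1 = e^(-4t)(cos(3t)·(-1,-1) + sin(3t)·(2,1)), X_2 = e^(-4t)(sin(3t)·(-1,-1) - cos(3t)·(2,1)).
General solution: C_1X_1 + C_2X_2.
Applying u(0)=1, v(0)=3 gives C_1=-5, C_2=2.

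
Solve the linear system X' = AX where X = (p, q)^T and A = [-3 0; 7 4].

p(t) = K_1e^(-3t), q(t) = -K_1e^(-3t) + K_2e^(4t)

Coefficient matrix A = [[-3, 0], [7, 4]].
Characteristic polynomial det(A - λI) = λ^2 - λ - 12 = 0.
Eigenvalues λ = -3, 4.
For λ=-3: (A-λI) row 2 is [7, 7], so an eigenvector is (1, -1).
For λ=4: (A-λI) row 1 is [-7, 0], so an eigenvector is (0, 1).
General solution: K_1e^(-3t)(1,-1) + K_2e^(4t)(0,1).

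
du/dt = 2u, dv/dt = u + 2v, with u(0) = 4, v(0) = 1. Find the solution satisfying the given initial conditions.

Coefficient matrix A = [[2, 0], [1, 2]].
Characteristic polynomial det(A - λI) = λ^2 - 4λ + 4 = 0.
Single eigenvalue λ = 2 with algebraic multiplicity 2.
Eigenvector v = (0,-1); generalized eigenvector w with (A-λI)w=v is (-1,-3).
General solution: e^(2t)[C_1·v + C_2·(t·v + w)].
Applying u(0)=4, v(0)=1 gives C_1=11, C_2=-4.

u(t) = 4e^(2t), v(t) = 4te^(2t) + e^(2t)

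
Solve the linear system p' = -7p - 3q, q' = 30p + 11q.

p(t) = C_1e^(2t)cos(3t) + C_2e^(2t)sin(3t), q(t) = C_1e^(2t)sin(3t) - 3C_1e^(2t)cos(3t) - 3C_2e^(2t)sin(3t) - C_2e^(2t)cos(3t)

Coefficient matrix A = [[-7, -3], [30, 11]].
Characteristic polynomial det(A - λI) = λ^2 - 4λ + 13 = 0.
Eigenvalues λ = 2 ± 3i (complex conjugate pair).
For λ=2+3i: an eigenvector is (1,-3) - i(0,1) = (1, -3 - i).
A real fundamental pair from Re and Im of e^((2+3i)t)v: X_1 = e^(2t)(cos(3t)·(1,-3) + sin(3t)·(0,1)), X_2 = e^(2t)(sin(3t)·(1,-3) - cos(3t)·(0,1)).
General solution: C_1X_1 + C_2X_2.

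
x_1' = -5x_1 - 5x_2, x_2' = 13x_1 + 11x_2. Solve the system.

x_1(t) = -c_1e^(3t)sin(t) + 2c_1e^(3t)cos(t) + 2c_2e^(3t)sin(t) + c_2e^(3t)cos(t), x_2(t) = 2c_1e^(3t)sin(t) - 3c_1e^(3t)cos(t) - 3c_2e^(3t)sin(t) - 2c_2e^(3t)cos(t)

Coefficient matrix A = [[-5, -5], [13, 11]].
Characteristic polynomial det(A - λI) = λ^2 - 6λ + 10 = 0.
Eigenvalues λ = 3 ± i (complex conjugate pair).
For λ=3+i: an eigenvector is (2,-3) - i(-1,2) = (2 + i, -3 - 2i).
A real fundamental pair from Re and Im of e^((3+i)t)v: X_1 = e^(3t)(cos(t)·(2,-3) + sin(t)·(-1,2)), X_2 = e^(3t)(sin(t)·(2,-3) - cos(t)·(-1,2)).
General solution: c_1X_1 + c_2X_2.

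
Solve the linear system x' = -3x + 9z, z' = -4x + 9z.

Coefficient matrix A = [[-3, 9], [-4, 9]].
Characteristic polynomial det(A - λI) = λ^2 - 6λ + 9 = 0.
Single eigenvalue λ = 3 with algebraic multiplicity 2.
Eigenvector v = (-3,-2); generalized eigenvector w with (A-λI)w=v is (-1,-1).
General solution: e^(3t)[C_1·v + C_2·(t·v + w)].

x(t) = -3C_1e^(3t) - 3C_2te^(3t) - C_2e^(3t), z(t) = -2C_1e^(3t) - 2C_2te^(3t) - C_2e^(3t)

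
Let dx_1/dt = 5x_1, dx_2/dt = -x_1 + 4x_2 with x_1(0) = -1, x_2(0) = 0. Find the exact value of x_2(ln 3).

162

A = [[5,0],[-1,4]]; eigenvalues λ = 4, 5.
Eigenvectors: (0,-1) for λ=4, (1,-1) for λ=5.
From the initial condition, c_1 = 1, c_2 = -1.
x_2(ln 3) = (1)(3^4)(-1) + (-1)(3^5)(-1) = 162.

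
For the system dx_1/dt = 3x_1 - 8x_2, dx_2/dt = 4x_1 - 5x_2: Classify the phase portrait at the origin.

stable spiral

A = [[3,-8],[4,-5]]; det(A-λI) = λ^2 + 2λ + 17.
λ = -1 ± 4i: negative real part.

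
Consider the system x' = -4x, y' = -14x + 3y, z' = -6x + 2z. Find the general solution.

Coefficient matrix A = [[-4, 0, 0], [-14, 3, 0], [-6, 0, 2]].
det(A - λI) = 0 gives eigenvalues λ = -4, 2, 3.
For λ=-4: eigenvector (1,2,1).
For λ=2: eigenvector (0,0,1).
For λ=3: eigenvector (0,1,0).
General solution: c_1e^(-4t)(1,2,1) + c_2e^(2t)(0,0,1) + c_3e^(3t)(0,1,0).

x(t) = c_1e^(-4t), y(t) = 2c_1e^(-4t) + c_3e^(3t), z(t) = c_1e^(-4t) + c_2e^(2t)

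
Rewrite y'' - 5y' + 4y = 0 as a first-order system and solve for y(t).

Let x_1 = y, x_2 = y'. Then x_1' = x_2 and x_2' = -4x_1 + 5x_2.
A = [[0,1],[-4,5]]; det(A-λI) = λ^2 - 5λ + 4.
Eigenvalues λ = 1, 4 with eigenvectors (1,1), (1,4).

y(t) = c_1e^(t) + c_2e^(4t)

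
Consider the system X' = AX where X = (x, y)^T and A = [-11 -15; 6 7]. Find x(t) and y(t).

Coefficient matrix A = [[-11, -15], [6, 7]].
Characteristic polynomial det(A - λI) = λ^2 + 4λ + 13 = 0.
Eigenvalues λ = -2 ± 3i (complex conjugate pair).
For λ=-2+3i: an eigenvector is (-1,1) - i(-2,1) = (-1 + 2i, 1 - i).
A real fundamental pair from Re and Im of e^((-2+3i)t)v: X_1 = e^(-2t)(cos(3t)·(-1,1) + sin(3t)·(-2,1)), X_2 = e^(-2t)(sin(3t)·(-1,1) - cos(3t)·(-2,1)).
General solution: C_1X_1 + C_2X_2.

x(t) = -2C_1e^(-2t)sin(3t) - C_1e^(-2t)cos(3t) - C_2e^(-2t)sin(3t) + 2C_2e^(-2t)cos(3t), y(t) = C_1e^(-2t)sin(3t) + C_1e^(-2t)cos(3t) + C_2e^(-2t)sin(3t) - C_2e^(-2t)cos(3t)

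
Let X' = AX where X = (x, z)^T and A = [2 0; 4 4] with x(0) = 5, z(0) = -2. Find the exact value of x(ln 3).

45

A = [[2,0],[4,4]]; eigenvalues λ = 4, 2.
Eigenvectors: (0,1) for λ=4, (-1,2) for λ=2.
From the initial condition, c_1 = 8, c_2 = -5.
x(ln 3) = (8)(3^4)(0) + (-5)(3^2)(-1) = 45.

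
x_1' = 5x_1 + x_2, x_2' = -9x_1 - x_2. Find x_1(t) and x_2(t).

x_1(t) = -K_1e^(2t) - K_2te^(2t) - K_2e^(2t), x_2(t) = 3K_1e^(2t) + 3K_2te^(2t) + 2K_2e^(2t)

Coefficient matrix A = [[5, 1], [-9, -1]].
Characteristic polynomial det(A - λI) = λ^2 - 4λ + 4 = 0.
Single eigenvalue λ = 2 with algebraic multiplicity 2.
Eigenvector v = (-1,3); generalized eigenvector w with (A-λI)w=v is (-1,2).
General solution: e^(2t)[K_1·v + K_2·(t·v + w)].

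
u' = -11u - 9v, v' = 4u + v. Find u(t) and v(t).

Coefficient matrix A = [[-11, -9], [4, 1]].
Characteristic polynomial det(A - λI) = λ^2 + 10λ + 25 = 0.
Single eigenvalue λ = -5 with algebraic multiplicity 2.
Eigenvector v = (-3,2); generalized eigenvector w with (A-λI)w=v is (-1,1).
General solution: e^(-5t)[c_1·v + c_2·(t·v + w)].

u(t) = -3c_1e^(-5t) - 3c_2te^(-5t) - c_2e^(-5t), v(t) = 2c_1e^(-5t) + 2c_2te^(-5t) + c_2e^(-5t)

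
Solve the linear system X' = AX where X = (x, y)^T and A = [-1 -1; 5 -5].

x(t) = -K_1e^(-3t)sin(t) + K_2e^(-3t)cos(t), y(t) = -2K_1e^(-3t)sin(t) + K_1e^(-3t)cos(t) + K_2e^(-3t)sin(t) + 2K_2e^(-3t)cos(t)

Coefficient matrix A = [[-1, -1], [5, -5]].
Characteristic polynomial det(A - λI) = λ^2 + 6λ + 10 = 0.
Eigenvalues λ = -3 ± i (complex conjugate pair).
For λ=-3+i: an eigenvector is (0,1) - i(-1,-2) = (0 + i, 1 + 2i).
A real fundamental pair from Re and Im of e^((-3+i)t)v: X_1 = e^(-3t)(cos(t)·(0,1) + sin(t)·(-1,-2)), X_2 = e^(-3t)(sin(t)·(0,1) - cos(t)·(-1,-2)).
General solution: K_1X_1 + K_2X_2.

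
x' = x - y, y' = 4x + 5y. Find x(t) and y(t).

x(t) = -K_1e^(3t) - K_2te^(3t) + 2K_2e^(3t), y(t) = 2K_1e^(3t) + 2K_2te^(3t) - 3K_2e^(3t)

Coefficient matrix A = [[1, -1], [4, 5]].
Characteristic polynomial det(A - λI) = λ^2 - 6λ + 9 = 0.
Single eigenvalue λ = 3 with algebraic multiplicity 2.
Eigenvector v = (-1,2); generalized eigenvector w with (A-λI)w=v is (2,-3).
General solution: e^(3t)[K_1·v + K_2·(t·v + w)].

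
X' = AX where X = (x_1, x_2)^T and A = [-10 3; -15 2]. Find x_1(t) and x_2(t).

Coefficient matrix A = [[-10, 3], [-15, 2]].
Characteristic polynomial det(A - λI) = λ^2 + 8λ + 25 = 0.
Eigenvalues λ = -4 ± 3i (complex conjugate pair).
For λ=-4+3i: an eigenvector is (0,-1) - i(-1,-2) = (0 + i, -1 + 2i).
A real fundamental pair from Re and Im of e^((-4+3i)t)v: X_1 = e^(-4t)(cos(3t)·(0,-1) + sin(3t)·(-1,-2)), X_2 = e^(-4t)(sin(3t)·(0,-1) - cos(3t)·(-1,-2)).
General solution: K_1X_1 + K_2X_2.

x_1(t) = -K_1e^(-4t)sin(3t) + K_2e^(-4t)cos(3t), x_2(t) = -2K_1e^(-4t)sin(3t) - K_1e^(-4t)cos(3t) - K_2e^(-4t)sin(3t) + 2K_2e^(-4t)cos(3t)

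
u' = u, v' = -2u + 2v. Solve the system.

u(t) = C_1e^(t), v(t) = 2C_1e^(t) + C_2e^(2t)

Coefficient matrix A = [[1, 0], [-2, 2]].
Characteristic polynomial det(A - λI) = λ^2 - 3λ + 2 = 0.
Eigenvalues λ = 1, 2.
For λ=1: (A-λI) row 2 is [-2, 1], so an eigenvector is (1, 2).
For λ=2: (A-λI) row 1 is [-1, 0], so an eigenvector is (0, 1).
General solution: C_1e^(t)(1,2) + C_2e^(2t)(0,1).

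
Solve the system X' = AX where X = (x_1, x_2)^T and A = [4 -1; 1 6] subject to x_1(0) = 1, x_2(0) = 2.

x_1(t) = -3te^(5t) + e^(5t), x_2(t) = 3te^(5t) + 2e^(5t)

Coefficient matrix A = [[4, -1], [1, 6]].
Characteristic polynomial det(A - λI) = λ^2 - 10λ + 25 = 0.
Single eigenvalue λ = 5 with algebraic multiplicity 2.
Eigenvector v = (-1,1); generalized eigenvector w with (A-λI)w=v is (-2,3).
General solution: e^(5t)[c_1·v + c_2·(t·v + w)].
Applying x_1(0)=1, x_2(0)=2 gives c_1=-7, c_2=3.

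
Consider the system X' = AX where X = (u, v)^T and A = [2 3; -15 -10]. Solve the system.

Coefficient matrix A = [[2, 3], [-15, -10]].
Characteristic polynomial det(A - λI) = λ^2 + 8λ + 25 = 0.
Eigenvalues λ = -4 ± 3i (complex conjugate pair).
For λ=-4+3i: an eigenvector is (0,1) - i(1,-2) = (0 - i, 1 + 2i).
A real fundamental pair from Re and Im of e^((-4+3i)t)v: X_1 = e^(-4t)(cos(3t)·(0,1) + sin(3t)·(1,-2)), X_2 = e^(-4t)(sin(3t)·(0,1) - cos(3t)·(1,-2)).
General solution: c_1X_1 + c_2X_2.

u(t) = c_1e^(-4t)sin(3t) - c_2e^(-4t)cos(3t), v(t) = -2c_1e^(-4t)sin(3t) + c_1e^(-4t)cos(3t) + c_2e^(-4t)sin(3t) + 2c_2e^(-4t)cos(3t)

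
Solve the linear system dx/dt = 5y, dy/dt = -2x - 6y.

Coefficient matrix A = [[0, 5], [-2, -6]].
Characteristic polynomial det(A - λI) = λ^2 + 6λ + 10 = 0.
Eigenvalues λ = -3 ± i (complex conjugate pair).
For λ=-3+i: an eigenvector is (1,-1) - i(-2,1) = (1 + 2i, -1 - i).
A real fundamental pair from Re and Im of e^((-3+i)t)v: X_1 = e^(-3t)(cos(t)·(1,-1) + sin(t)·(-2,1)), X_2 = e^(-3t)(sin(t)·(1,-1) - cos(t)·(-2,1)).
General solution: C_1X_1 + C_2X_2.

x(t) = -2C_1e^(-3t)sin(t) + C_1e^(-3t)cos(t) + C_2e^(-3t)sin(t) + 2C_2e^(-3t)cos(t), y(t) = C_1e^(-3t)sin(t) - C_1e^(-3t)cos(t) - C_2e^(-3t)sin(t) - C_2e^(-3t)cos(t)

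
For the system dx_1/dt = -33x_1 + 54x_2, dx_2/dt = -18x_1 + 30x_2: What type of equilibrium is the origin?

A = [[-33,54],[-18,30]]; det(A-λI) = λ^2 + 3λ - 18.
λ = 3, -6: opposite signs.

saddle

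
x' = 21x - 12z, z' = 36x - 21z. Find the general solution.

Coefficient matrix A = [[21, -12], [36, -21]].
Characteristic polynomial det(A - λI) = λ^2 - 9 = 0.
Eigenvalues λ = 3, -3.
For λ=3: (A-λI) row 1 is [18, -12], so an eigenvector is (-2, -3).
For λ=-3: (A-λI) row 1 is [24, -12], so an eigenvector is (-1, -2).
General solution: K_1e^(3t)(-2,-3) + K_2e^(-3t)(-1,-2).

x(t) = -2K_1e^(3t) - K_2e^(-3t), z(t) = -3K_1e^(3t) - 2K_2e^(-3t)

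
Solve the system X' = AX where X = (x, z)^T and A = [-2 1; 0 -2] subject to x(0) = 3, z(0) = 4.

x(t) = 4te^(-2t) + 3e^(-2t), z(t) = 4e^(-2t)

Coefficient matrix A = [[-2, 1], [0, -2]].
Characteristic polynomial det(A - λI) = λ^2 + 4λ + 4 = 0.
Single eigenvalue λ = -2 with algebraic multiplicity 2.
Eigenvector v = (1,0); generalized eigenvector w with (A-λI)w=v is (3,1).
General solution: e^(-2t)[K_1·v + K_2·(t·v + w)].
Applying x(0)=3, z(0)=4 gives K_1=-9, K_2=4.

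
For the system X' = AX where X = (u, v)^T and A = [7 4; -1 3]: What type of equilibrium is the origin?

unstable improper node

A = [[7,4],[-1,3]]; det(A-λI) = λ^2 - 10λ + 25.
repeated λ = 5 with a single eigenvector.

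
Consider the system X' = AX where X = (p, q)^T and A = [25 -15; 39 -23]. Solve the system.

Coefficient matrix A = [[25, -15], [39, -23]].
Characteristic polynomial det(A - λI) = λ^2 - 2λ + 10 = 0.
Eigenvalues λ = 1 ± 3i (complex conjugate pair).
For λ=1+3i: an eigenvector is (-1,-2) - i(2,3) = (-1 - 2i, -2 - 3i).
A real fundamental pair from Re and Im of e^((1+3i)t)v: X_1 = e^(t)(cos(3t)·(-1,-2) + sin(3t)·(2,3)), X_2 = e^(t)(sin(3t)·(-1,-2) - cos(3t)·(2,3)).
General solution: c_1X_1 + c_2X_2.

p(t) = 2c_1e^(t)sin(3t) - c_1e^(t)cos(3t) - c_2e^(t)sin(3t) - 2c_2e^(t)cos(3t), q(t) = 3c_1e^(t)sin(3t) - 2c_1e^(t)cos(3t) - 2c_2e^(t)sin(3t) - 3c_2e^(t)cos(3t)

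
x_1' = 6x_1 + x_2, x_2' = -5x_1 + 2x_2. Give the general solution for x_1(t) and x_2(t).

x_1(t) = K_1e^(4t)sin(t) - K_2e^(4t)cos(t), x_2(t) = -2K_1e^(4t)sin(t) + K_1e^(4t)cos(t) + K_2e^(4t)sin(t) + 2K_2e^(4t)cos(t)

Coefficient matrix A = [[6, 1], [-5, 2]].
Characteristic polynomial det(A - λI) = λ^2 - 8λ + 17 = 0.
Eigenvalues λ = 4 ± i (complex conjugate pair).
For λ=4+i: an eigenvector is (0,1) - i(1,-2) = (0 - i, 1 + 2i).
A real fundamental pair from Re and Im of e^((4+i)t)v: X_1 = e^(4t)(cos(t)·(0,1) + sin(t)·(1,-2)), X_2 = e^(4t)(sin(t)·(0,1) - cos(t)·(1,-2)).
General solution: K_1X_1 + K_2X_2.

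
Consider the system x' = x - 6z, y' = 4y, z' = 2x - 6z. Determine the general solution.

x(t) = -3C_1e^(-3t) + 2C_2e^(-2t), y(t) = C_3e^(4t), z(t) = -2C_1e^(-3t) + C_2e^(-2t)

Coefficient matrix A = [[1, 0, -6], [0, 4, 0], [2, 0, -6]].
det(A - λI) = 0 gives eigenvalues λ = -3, -2, 4.
For λ=-3: eigenvector (-3,0,-2).
For λ=-2: eigenvector (2,0,1).
For λ=4: eigenvector (0,1,0).
General solution: C_1e^(-3t)(-3,0,-2) + C_2e^(-2t)(2,0,1) + C_3e^(4t)(0,1,0).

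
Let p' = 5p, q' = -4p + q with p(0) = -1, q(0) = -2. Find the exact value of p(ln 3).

A = [[5,0],[-4,1]]; eigenvalues λ = 5, 1.
Eigenvectors: (-1,1) for λ=5, (0,-1) for λ=1.
From the initial condition, c_1 = 1, c_2 = 3.
p(ln 3) = (1)(3^5)(-1) + (3)(3^1)(0) = -243.

-243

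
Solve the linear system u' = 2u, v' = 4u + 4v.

Coefficient matrix A = [[2, 0], [4, 4]].
Characteristic polynomial det(A - λI) = λ^2 - 6λ + 8 = 0.
Eigenvalues λ = 4, 2.
For λ=4: (A-λI) row 1 is [-2, 0], so an eigenvector is (0, 1).
For λ=2: (A-λI) row 2 is [4, 2], so an eigenvector is (-1, 2).
General solution: C_1e^(4t)(0,1) + C_2e^(2t)(-1,2).

u(t) = -C_2e^(2t), v(t) = C_1e^(4t) + 2C_2e^(2t)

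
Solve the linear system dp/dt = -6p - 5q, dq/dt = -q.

Coefficient matrix A = [[-6, -5], [0, -1]].
Characteristic polynomial det(A - λI) = λ^2 + 7λ + 6 = 0.
Eigenvalues λ = -1, -6.
For λ=-1: (A-λI) row 1 is [-5, -5], so an eigenvector is (-1, 1).
For λ=-6: (A-λI) row 1 is [0, -5], so an eigenvector is (-1, 0).
General solution: c_1e^(-t)(-1,1) + c_2e^(-6t)(-1,0).

p(t) = -c_1e^(-t) - c_2e^(-6t), q(t) = c_1e^(-t)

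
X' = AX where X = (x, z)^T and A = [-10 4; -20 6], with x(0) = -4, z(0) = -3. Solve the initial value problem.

x(t) = 5e^(-2t)sin(4t) - 4e^(-2t)cos(4t), z(t) = 14e^(-2t)sin(4t) - 3e^(-2t)cos(4t)

Coefficient matrix A = [[-10, 4], [-20, 6]].
Characteristic polynomial det(A - λI) = λ^2 + 4λ + 20 = 0.
Eigenvalues λ = -2 ± 4i (complex conjugate pair).
For λ=-2+4i: an eigenvector is (0,-1) - i(-1,-2) = (0 + i, -1 + 2i).
A real fundamental pair from Re and Im of e^((-2+4i)t)v: X_1 = e^(-2t)(cos(4t)·(0,-1) + sin(4t)·(-1,-2)), X_2 = e^(-2t)(sin(4t)·(0,-1) - cos(4t)·(-1,-2)).
General solution: C_1X_1 + C_2X_2.
Applying x(0)=-4, z(0)=-3 gives C_1=-5, C_2=-4.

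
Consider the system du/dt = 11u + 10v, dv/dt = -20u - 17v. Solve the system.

u(t) = -2c_1e^(-3t)sin(2t) - c_1e^(-3t)cos(2t) - c_2e^(-3t)sin(2t) + 2c_2e^(-3t)cos(2t), v(t) = 3c_1e^(-3t)sin(2t) + c_1e^(-3t)cos(2t) + c_2e^(-3t)sin(2t) - 3c_2e^(-3t)cos(2t)

Coefficient matrix A = [[11, 10], [-20, -17]].
Characteristic polynomial det(A - λI) = λ^2 + 6λ + 13 = 0.
Eigenvalues λ = -3 ± 2i (complex conjugate pair).
For λ=-3+2i: an eigenvector is (-1,1) - i(-2,3) = (-1 + 2i, 1 - 3i).
A real fundamental pair from Re and Im of e^((-3+2i)t)v: X_1 = e^(-3t)(cos(2t)·(-1,1) + sin(2t)·(-2,3)), X_2 = e^(-3t)(sin(2t)·(-1,1) - cos(2t)·(-2,3)).
General solution: c_1X_1 + c_2X_2.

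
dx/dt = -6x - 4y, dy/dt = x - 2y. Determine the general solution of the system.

x(t) = -2C_1e^(-4t) - 2C_2te^(-4t) + 3C_2e^(-4t), y(t) = C_1e^(-4t) + C_2te^(-4t) - C_2e^(-4t)

Coefficient matrix A = [[-6, -4], [1, -2]].
Characteristic polynomial det(A - λI) = λ^2 + 8λ + 16 = 0.
Single eigenvalue λ = -4 with algebraic multiplicity 2.
Eigenvector v = (-2,1); generalized eigenvector w with (A-λI)w=v is (3,-1).
General solution: e^(-4t)[C_1·v + C_2·(t·v + w)].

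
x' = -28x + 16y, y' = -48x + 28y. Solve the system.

Coefficient matrix A = [[-28, 16], [-48, 28]].
Characteristic polynomial det(A - λI) = λ^2 - 16 = 0.
Eigenvalues λ = -4, 4.
For λ=-4: (A-λI) row 1 is [-24, 16], so an eigenvector is (-2, -3).
For λ=4: (A-λI) row 1 is [-32, 16], so an eigenvector is (1, 2).
General solution: c_1e^(-4t)(-2,-3) + c_2e^(4t)(1,2).

x(t) = -2c_1e^(-4t) + c_2e^(4t), y(t) = -3c_1e^(-4t) + 2c_2e^(4t)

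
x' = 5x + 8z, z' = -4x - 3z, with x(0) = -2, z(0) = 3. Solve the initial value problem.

x(t) = 4e^(t)sin(4t) - 2e^(t)cos(4t), z(t) = -e^(t)sin(4t) + 3e^(t)cos(4t)

Coefficient matrix A = [[5, 8], [-4, -3]].
Characteristic polynomial det(A - λI) = λ^2 - 2λ + 17 = 0.
Eigenvalues λ = 1 ± 4i (complex conjugate pair).
For λ=1+4i: an eigenvector is (1,-1) - i(-1,0) = (1 + i, -1).
A real fundamental pair from Re and Im of e^((1+4i)t)v: X_1 = e^(t)(cos(4t)·(1,-1) + sin(4t)·(-1,0)), X_2 = e^(t)(sin(4t)·(1,-1) - cos(4t)·(-1,0)).
General solution: c_1X_1 + c_2X_2.
Applying x(0)=-2, z(0)=3 gives c_1=-3, c_2=1.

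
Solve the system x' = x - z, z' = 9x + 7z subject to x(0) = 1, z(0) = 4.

x(t) = -7te^(4t) + e^(4t), z(t) = 21te^(4t) + 4e^(4t)

Coefficient matrix A = [[1, -1], [9, 7]].
Characteristic polynomial det(A - λI) = λ^2 - 8λ + 16 = 0.
Single eigenvalue λ = 4 with algebraic multiplicity 2.
Eigenvector v = (1,-3); generalized eigenvector w with (A-λI)w=v is (-1,2).
General solution: e^(4t)[C_1·v + C_2·(t·v + w)].
Applying x(0)=1, z(0)=4 gives C_1=-6, C_2=-7.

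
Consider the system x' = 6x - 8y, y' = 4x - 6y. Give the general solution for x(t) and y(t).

x(t) = -c_1e^(-2t) - 2c_2e^(2t), y(t) = -c_1e^(-2t) - c_2e^(2t)

Coefficient matrix A = [[6, -8], [4, -6]].
Characteristic polynomial det(A - λI) = λ^2 - 4 = 0.
Eigenvalues λ = -2, 2.
For λ=-2: (A-λI) row 1 is [8, -8], so an eigenvector is (-1, -1).
For λ=2: (A-λI) row 1 is [4, -8], so an eigenvector is (-2, -1).
General solution: c_1e^(-2t)(-1,-1) + c_2e^(2t)(-2,-1).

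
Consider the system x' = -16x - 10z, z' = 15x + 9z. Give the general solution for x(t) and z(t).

Coefficient matrix A = [[-16, -10], [15, 9]].
Characteristic polynomial det(A - λI) = λ^2 + 7λ + 6 = 0.
Eigenvalues λ = -6, -1.
For λ=-6: (A-λI) row 1 is [-10, -10], so an eigenvector is (-1, 1).
For λ=-1: (A-λI) row 1 is [-15, -10], so an eigenvector is (-2, 3).
General solution: c_1e^(-6t)(-1,1) + c_2e^(-t)(-2,3).

x(t) = -c_1e^(-6t) - 2c_2e^(-t), z(t) = c_1e^(-6t) + 3c_2e^(-t)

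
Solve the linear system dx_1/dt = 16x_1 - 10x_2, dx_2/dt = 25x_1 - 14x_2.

Coefficient matrix A = [[16, -10], [25, -14]].
Characteristic polynomial det(A - λI) = λ^2 - 2λ + 26 = 0.
Eigenvalues λ = 1 ± 5i (complex conjugate pair).
For λ=1+5i: an eigenvector is (-1,-1) - i(-1,-2) = (-1 + i, -1 + 2i).
A real fundamental pair from Re and Im of e^((1+5i)t)v: X_1 = e^(t)(cos(5t)·(-1,-1) + sin(5t)·(-1,-2)), X_2 = e^(t)(sin(5t)·(-1,-1) - cos(5t)·(-1,-2)).
General solution: c_1X_1 + c_2X_2.

x_1(t) = -c_1e^(t)sin(5t) - c_1e^(t)cos(5t) - c_2e^(t)sin(5t) + c_2e^(t)cos(5t), x_2(t) = -2c_1e^(t)sin(5t) - c_1e^(t)cos(5t) - c_2e^(t)sin(5t) + 2c_2e^(t)cos(5t)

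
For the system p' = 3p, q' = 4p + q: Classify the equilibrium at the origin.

unstable node

A = [[3,0],[4,1]]; det(A-λI) = λ^2 - 4λ + 3.
λ = 1, 3: both positive.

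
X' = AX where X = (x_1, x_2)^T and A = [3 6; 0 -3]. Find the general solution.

Coefficient matrix A = [[3, 6], [0, -3]].
Characteristic polynomial det(A - λI) = λ^2 - 9 = 0.
Eigenvalues λ = 3, -3.
For λ=3: (A-λI) row 1 is [0, 6], so an eigenvector is (-1, 0).
For λ=-3: (A-λI) row 1 is [6, 6], so an eigenvector is (1, -1).
General solution: K_1e^(3t)(-1,0) + K_2e^(-3t)(1,-1).

x_1(t) = -K_1e^(3t) + K_2e^(-3t), x_2(t) = -K_2e^(-3t)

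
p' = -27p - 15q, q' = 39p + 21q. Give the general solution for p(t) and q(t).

Coefficient matrix A = [[-27, -15], [39, 21]].
Characteristic polynomial det(A - λI) = λ^2 + 6λ + 18 = 0.
Eigenvalues λ = -3 ± 3i (complex conjugate pair).
For λ=-3+3i: an eigenvector is (2,-3) - i(-1,2) = (2 + i, -3 - 2i).
A real fundamental pair from Re and Im of e^((-3+3i)t)v: X_1 = e^(-3t)(cos(3t)·(2,-3) + sin(3t)·(-1,2)), X_2 = e^(-3t)(sin(3t)·(2,-3) - cos(3t)·(-1,2)).
General solution: C_1X_1 + C_2X_2.

p(t) = -C_1e^(-3t)sin(3t) + 2C_1e^(-3t)cos(3t) + 2C_2e^(-3t)sin(3t) + C_2e^(-3t)cos(3t), q(t) = 2C_1e^(-3t)sin(3t) - 3C_1e^(-3t)cos(3t) - 3C_2e^(-3t)sin(3t) - 2C_2e^(-3t)cos(3t)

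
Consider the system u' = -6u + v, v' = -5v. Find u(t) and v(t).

Coefficient matrix A = [[-6, 1], [0, -5]].
Characteristic polynomial det(A - λI) = λ^2 + 11λ + 30 = 0.
Eigenvalues λ = -6, -5.
For λ=-6: (A-λI) row 1 is [0, 1], so an eigenvector is (-1, 0).
For λ=-5: (A-λI) row 1 is [-1, 1], so an eigenvector is (1, 1).
General solution: C_1e^(-6t)(-1,0) + C_2e^(-5t)(1,1).

u(t) = -C_1e^(-6t) + C_2e^(-5t), v(t) = C_2e^(-5t)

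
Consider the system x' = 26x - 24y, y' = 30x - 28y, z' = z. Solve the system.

Coefficient matrix A = [[26, -24, 0], [30, -28, 0], [0, 0, 1]].
det(A - λI) = 0 gives eigenvalues λ = -4, 2, 1.
For λ=-4: eigenvector (-4,-5,0).
For λ=2: eigenvector (1,1,0).
For λ=1: eigenvector (0,0,1).
General solution: c_1e^(-4t)(-4,-5,0) + c_2e^(2t)(1,1,0) + c_3e^(t)(0,0,1).

x(t) = -4c_1e^(-4t) + c_2e^(2t), y(t) = -5c_1e^(-4t) + c_2e^(2t), z(t) = c_3e^(t)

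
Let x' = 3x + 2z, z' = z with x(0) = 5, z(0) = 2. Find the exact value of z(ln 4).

A = [[3,2],[0,1]]; eigenvalues λ = 1, 3.
Eigenvectors: (-1,1) for λ=1, (-1,0) for λ=3.
From the initial condition, c_1 = 2, c_2 = -7.
z(ln 4) = (2)(4^1)(1) + (-7)(4^3)(0) = 8.

8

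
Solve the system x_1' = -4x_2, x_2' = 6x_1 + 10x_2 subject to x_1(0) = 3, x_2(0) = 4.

x_1(t) = -14e^(6t) + 17e^(4t), x_2(t) = 21e^(6t) - 17e^(4t)

Coefficient matrix A = [[0, -4], [6, 10]].
Characteristic polynomial det(A - λI) = λ^2 - 10λ + 24 = 0.
Eigenvalues λ = 4, 6.
For λ=4: (A-λI) row 1 is [-4, -4], so an eigenvector is (1, -1).
For λ=6: (A-λI) row 1 is [-6, -4], so an eigenvector is (-2, 3).
General solution: K_1e^(4t)(1,-1) + K_2e^(6t)(-2,3).
Applying x_1(0)=3, x_2(0)=4 gives K_1=17, K_2=7.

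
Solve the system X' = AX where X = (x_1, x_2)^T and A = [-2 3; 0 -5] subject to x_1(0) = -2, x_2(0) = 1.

x_1(t) = -e^(-2t) - e^(-5t), x_2(t) = e^(-5t)

Coefficient matrix A = [[-2, 3], [0, -5]].
Characteristic polynomial det(A - λI) = λ^2 + 7λ + 10 = 0.
Eigenvalues λ = -2, -5.
For λ=-2: (A-λI) row 1 is [0, 3], so an eigenvector is (1, 0).
For λ=-5: (A-λI) row 1 is [3, 3], so an eigenvector is (1, -1).
General solution: c_1e^(-2t)(1,0) + c_2e^(-5t)(1,-1).
Applying x_1(0)=-2, x_2(0)=1 gives c_1=-1, c_2=-1.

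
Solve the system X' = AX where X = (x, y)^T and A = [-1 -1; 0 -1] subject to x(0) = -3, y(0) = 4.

Coefficient matrix A = [[-1, -1], [0, -1]].
Characteristic polynomial det(A - λI) = λ^2 + 2λ + 1 = 0.
Single eigenvalue λ = -1 with algebraic multiplicity 2.
Eigenvector v = (1,0); generalized eigenvector w with (A-λI)w=v is (-3,-1).
General solution: e^(-t)[C_1·v + C_2·(t·v + w)].
Applying x(0)=-3, y(0)=4 gives C_1=-15, C_2=-4.

x(t) = -4te^(-t) - 3e^(-t), y(t) = 4e^(-t)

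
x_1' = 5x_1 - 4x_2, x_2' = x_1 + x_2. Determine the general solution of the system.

x_1(t) = -2C_1e^(3t) - 2C_2te^(3t) + C_2e^(3t), x_2(t) = -C_1e^(3t) - C_2te^(3t) + C_2e^(3t)

Coefficient matrix A = [[5, -4], [1, 1]].
Characteristic polynomial det(A - λI) = λ^2 - 6λ + 9 = 0.
Single eigenvalue λ = 3 with algebraic multiplicity 2.
Eigenvector v = (-2,-1); generalized eigenvector w with (A-λI)w=v is (1,1).
General solution: e^(3t)[C_1·v + C_2·(t·v + w)].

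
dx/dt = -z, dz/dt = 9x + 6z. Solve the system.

Coefficient matrix A = [[0, -1], [9, 6]].
Characteristic polynomial det(A - λI) = λ^2 - 6λ + 9 = 0.
Single eigenvalue λ = 3 with algebraic multiplicity 2.
Eigenvector v = (1,-3); generalized eigenvector w with (A-λI)w=v is (-1,2).
General solution: e^(3t)[K_1·v + K_2·(t·v + w)].

x(t) = K_1e^(3t) + K_2te^(3t) - K_2e^(3t), z(t) = -3K_1e^(3t) - 3K_2te^(3t) + 2K_2e^(3t)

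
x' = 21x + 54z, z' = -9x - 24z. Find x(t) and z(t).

x(t) = 3c_1e^(3t) - 2c_2e^(-6t), z(t) = -c_1e^(3t) + c_2e^(-6t)

Coefficient matrix A = [[21, 54], [-9, -24]].
Characteristic polynomial det(A - λI) = λ^2 + 3λ - 18 = 0.
Eigenvalues λ = 3, -6.
For λ=3: (A-λI) row 1 is [18, 54], so an eigenvector is (3, -1).
For λ=-6: (A-λI) row 1 is [27, 54], so an eigenvector is (-2, 1).
General solution: c_1e^(3t)(3,-1) + c_2e^(-6t)(-2,1).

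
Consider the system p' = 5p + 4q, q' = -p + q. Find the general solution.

p(t) = 2K_1e^(3t) + 2K_2te^(3t) + 3K_2e^(3t), q(t) = -K_1e^(3t) - K_2te^(3t) - K_2e^(3t)

Coefficient matrix A = [[5, 4], [-1, 1]].
Characteristic polynomial det(A - λI) = λ^2 - 6λ + 9 = 0.
Single eigenvalue λ = 3 with algebraic multiplicity 2.
Eigenvector v = (2,-1); generalized eigenvector w with (A-λI)w=v is (3,-1).
General solution: e^(3t)[K_1·v + K_2·(t·v + w)].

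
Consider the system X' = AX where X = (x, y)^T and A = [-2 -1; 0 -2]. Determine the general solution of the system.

Coefficient matrix A = [[-2, -1], [0, -2]].
Characteristic polynomial det(A - λI) = λ^2 + 4λ + 4 = 0.
Single eigenvalue λ = -2 with algebraic multiplicity 2.
Eigenvector v = (1,0); generalized eigenvector w with (A-λI)w=v is (-3,-1).
General solution: e^(-2t)[C_1·v + C_2·(t·v + w)].

x(t) = C_1e^(-2t) + C_2te^(-2t) - 3C_2e^(-2t), y(t) = -C_2e^(-2t)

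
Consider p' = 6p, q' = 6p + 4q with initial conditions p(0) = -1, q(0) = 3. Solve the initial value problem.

p(t) = -e^(6t), q(t) = -3e^(6t) + 6e^(4t)

Coefficient matrix A = [[6, 0], [6, 4]].
Characteristic polynomial det(A - λI) = λ^2 - 10λ + 24 = 0.
Eigenvalues λ = 4, 6.
For λ=4: (A-λI) row 1 is [2, 0], so an eigenvector is (0, 1).
For λ=6: (A-λI) row 2 is [6, -2], so an eigenvector is (-1, -3).
General solution: c_1e^(4t)(0,1) + c_2e^(6t)(-1,-3).
Applying p(0)=-1, q(0)=3 gives c_1=6, c_2=1.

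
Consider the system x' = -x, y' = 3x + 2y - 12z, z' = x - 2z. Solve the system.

Coefficient matrix A = [[-1, 0, 0], [3, 2, -12], [1, 0, -2]].
det(A - λI) = 0 gives eigenvalues λ = -1, 2, -2.
For λ=-1: eigenvector (1,3,1).
For λ=2: eigenvector (0,1,0).
For λ=-2: eigenvector (0,3,1).
General solution: K_1e^(-t)(1,3,1) + K_2e^(2t)(0,1,0) + K_3e^(-2t)(0,3,1).

x(t) = K_1e^(-t), y(t) = 3K_1e^(-t) + K_2e^(2t) + 3K_3e^(-2t), z(t) = K_1e^(-t) + K_3e^(-2t)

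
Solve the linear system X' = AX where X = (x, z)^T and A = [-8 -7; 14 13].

x(t) = K_1e^(6t) + K_2e^(-t), z(t) = -2K_1e^(6t) - K_2e^(-t)

Coefficient matrix A = [[-8, -7], [14, 13]].
Characteristic polynomial det(A - λI) = λ^2 - 5λ - 6 = 0.
Eigenvalues λ = 6, -1.
For λ=6: (A-λI) row 1 is [-14, -7], so an eigenvector is (1, -2).
For λ=-1: (A-λI) row 1 is [-7, -7], so an eigenvector is (1, -1).
General solution: K_1e^(6t)(1,-2) + K_2e^(-t)(1,-1).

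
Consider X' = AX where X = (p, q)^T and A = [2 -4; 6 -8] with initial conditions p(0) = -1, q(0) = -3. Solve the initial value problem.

Coefficient matrix A = [[2, -4], [6, -8]].
Characteristic polynomial det(A - λI) = λ^2 + 6λ + 8 = 0.
Eigenvalues λ = -4, -2.
For λ=-4: (A-λI) row 1 is [6, -4], so an eigenvector is (-2, -3).
For λ=-2: (A-λI) row 1 is [4, -4], so an eigenvector is (1, 1).
General solution: C_1e^(-4t)(-2,-3) + C_2e^(-2t)(1,1).
Applying p(0)=-1, q(0)=-3 gives C_1=2, C_2=3.

p(t) = 3e^(-2t) - 4e^(-4t), q(t) = 3e^(-2t) - 6e^(-4t)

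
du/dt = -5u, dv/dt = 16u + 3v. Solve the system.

u(t) = K_2e^(-5t), v(t) = K_1e^(3t) - 2K_2e^(-5t)

Coefficient matrix A = [[-5, 0], [16, 3]].
Characteristic polynomial det(A - λI) = λ^2 + 2λ - 15 = 0.
Eigenvalues λ = 3, -5.
For λ=3: (A-λI) row 1 is [-8, 0], so an eigenvector is (0, 1).
For λ=-5: (A-λI) row 2 is [16, 8], so an eigenvector is (1, -2).
General solution: K_1e^(3t)(0,1) + K_2e^(-5t)(1,-2).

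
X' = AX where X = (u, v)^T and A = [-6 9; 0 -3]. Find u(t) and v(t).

u(t) = -3C_1e^(-3t) + C_2e^(-6t), v(t) = -C_1e^(-3t)

Coefficient matrix A = [[-6, 9], [0, -3]].
Characteristic polynomial det(A - λI) = λ^2 + 9λ + 18 = 0.
Eigenvalues λ = -3, -6.
For λ=-3: (A-λI) row 1 is [-3, 9], so an eigenvector is (-3, -1).
For λ=-6: (A-λI) row 1 is [0, 9], so an eigenvector is (1, 0).
General solution: C_1e^(-3t)(-3,-1) + C_2e^(-6t)(1,0).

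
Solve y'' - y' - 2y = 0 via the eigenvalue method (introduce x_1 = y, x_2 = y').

Let x_1 = y, x_2 = y'. Then x_1' = x_2 and x_2' = 2x_1 + x_2.
A = [[0,1],[2,1]]; det(A-λI) = λ^2 - λ - 2.
Eigenvalues λ = 2, -1 with eigenvectors (1,2), (1,-1).

y(t) = c_1e^(2t) + c_2e^(-t)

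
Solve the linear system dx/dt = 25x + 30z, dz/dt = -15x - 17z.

Coefficient matrix A = [[25, 30], [-15, -17]].
Characteristic polynomial det(A - λI) = λ^2 - 8λ + 25 = 0.
Eigenvalues λ = 4 ± 3i (complex conjugate pair).
For λ=4+3i: an eigenvector is (-1,1) - i(3,-2) = (-1 - 3i, 1 + 2i).
A real fundamental pair from Re and Im of e^((4+3i)t)v: X_1 = e^(4t)(cos(3t)·(-1,1) + sin(3t)·(3,-2)), X_2 = e^(4t)(sin(3t)·(-1,1) - cos(3t)·(3,-2)).
General solution: C_1X_1 + C_2X_2.

x(t) = 3C_1e^(4t)sin(3t) - C_1e^(4t)cos(3t) - C_2e^(4t)sin(3t) - 3C_2e^(4t)cos(3t), z(t) = -2C_1e^(4t)sin(3t) + C_1e^(4t)cos(3t) + C_2e^(4t)sin(3t) + 2C_2e^(4t)cos(3t)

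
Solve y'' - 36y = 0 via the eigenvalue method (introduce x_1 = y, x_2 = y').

y(t) = K_1e^(6t) + K_2e^(-6t)

Let x_1 = y, x_2 = y'. Then x_1' = x_2 and x_2' = 36x_1.
A = [[0,1],[36,0]]; det(A-λI) = λ^2 - 36.
Eigenvalues λ = 6, -6 with eigenvectors (1,6), (1,-6).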